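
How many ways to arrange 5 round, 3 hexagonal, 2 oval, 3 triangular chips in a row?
13! / (5! × 3! × 2! × 3!) = 720720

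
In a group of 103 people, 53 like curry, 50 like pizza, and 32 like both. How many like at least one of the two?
|A∪B| = |A| + |B| - |A∩B| = 53 + 50 - 32 = 71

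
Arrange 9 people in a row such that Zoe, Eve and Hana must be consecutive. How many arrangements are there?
Treat the 3 as one block: (9-3+1)! × 3! = 5040 × 6 = 30240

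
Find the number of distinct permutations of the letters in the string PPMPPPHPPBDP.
12! / (8! × 1! × 1! × 1! × 1!) = 11880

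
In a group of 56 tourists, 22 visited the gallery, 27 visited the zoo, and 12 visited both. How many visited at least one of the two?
|A∪B| = |A| + |B| - |A∩B| = 22 + 27 - 12 = 37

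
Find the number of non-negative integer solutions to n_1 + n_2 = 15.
C(15+2-1, 2-1) = C(16, 1) = 16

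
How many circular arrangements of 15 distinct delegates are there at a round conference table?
Circular: fix one position, arrange the rest. (15-1)! = 87178291200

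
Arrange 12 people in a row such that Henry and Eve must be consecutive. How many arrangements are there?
Treat the 2 as one block: (12-2+1)! × 2! = 39916800 × 2 = 79833600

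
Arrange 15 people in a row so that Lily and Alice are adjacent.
Treat as block: (15-1)! × 2! = 87178291200 × 2 = 174356582400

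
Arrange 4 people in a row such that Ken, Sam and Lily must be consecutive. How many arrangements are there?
Treat the 3 as one block: (4-3+1)! × 3! = 2 × 6 = 12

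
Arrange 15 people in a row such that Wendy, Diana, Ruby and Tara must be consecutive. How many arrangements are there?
Treat the 4 as one block: (15-4+1)! × 4! = 479001600 × 24 = 11496038400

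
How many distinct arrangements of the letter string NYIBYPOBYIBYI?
13! / (1! × 3! × 4! × 3! × 1! × 1!) = 7207200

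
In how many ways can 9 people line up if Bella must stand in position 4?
Fix one position: (9-1)! = 40320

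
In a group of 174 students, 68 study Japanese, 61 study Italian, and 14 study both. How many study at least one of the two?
|A∪B| = |A| + |B| - |A∩B| = 68 + 61 - 14 = 115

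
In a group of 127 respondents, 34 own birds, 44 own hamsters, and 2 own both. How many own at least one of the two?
|A∪B| = |A| + |B| - |A∩B| = 34 + 44 - 2 = 76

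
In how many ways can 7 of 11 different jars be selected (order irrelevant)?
C(11,7) = 11!/(7!×4!) = 330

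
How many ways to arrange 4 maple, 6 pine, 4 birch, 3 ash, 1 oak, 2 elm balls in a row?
20! / (4! × 6! × 4! × 3! × 1! × 2!) = 488864376000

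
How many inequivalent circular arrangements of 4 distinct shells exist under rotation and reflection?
(4-1)!/2 = 6/2 = 3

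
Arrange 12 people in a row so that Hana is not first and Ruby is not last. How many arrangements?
By inclusion-exclusion: 12! - 2×(12-1)! + (12-2)! = 479001600 - 79833600 + 3628800 = 402796800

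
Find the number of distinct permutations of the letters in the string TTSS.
4! / (2! × 2!) = 6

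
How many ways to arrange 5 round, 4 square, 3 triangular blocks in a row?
12! / (5! × 4! × 3!) = 27720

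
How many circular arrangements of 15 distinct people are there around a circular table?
Circular: fix one position, arrange the rest. (15-1)! = 87178291200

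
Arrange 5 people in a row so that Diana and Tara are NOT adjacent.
Total - adjacent = 5! - (5-1)!×2 = 120 - 48 = 72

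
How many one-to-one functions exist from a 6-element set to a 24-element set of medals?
P(24,6) = 24!/(24-6)! = 96909120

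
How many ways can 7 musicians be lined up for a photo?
7! = 5040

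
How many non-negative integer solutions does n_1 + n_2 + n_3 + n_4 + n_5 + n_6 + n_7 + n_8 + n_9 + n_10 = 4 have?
C(4+10-1, 10-1) = C(13, 9) = 715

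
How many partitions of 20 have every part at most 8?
Let r_j(i) = number of partitions of i into parts ≤ j, for i = 0..20. r_1(i) = 1 for all i; r_j(i) = r_{j-1}(i) + r_j(i-j). Rows j = 2..8: ≤2: 1 1 2 2 3 3 4 4 5 5 6 6 7 7 8 8 9 9 10 10 11; ≤3: 1 1 2 3 4 5 7 8 10 12 14 16 19 21 24 27 30 33 37 40 44; ≤4: 1 1 2 3 5 6 9 11 15 18 23 27 34 39 47 54 64 72 84 94 108; ≤5: 1 1 2 3 5 7 10 13 18 23 30 37 47 57 70 84 101 119 141 164 192; ≤6: 1 1 2 3 5 7 11 14 20 26 35 44 58 71 90 110 136 163 199 235 282; ≤7: 1 1 2 3 5 7 11 15 21 28 38 49 65 82 105 131 164 201 248 300 364; ≤8: 1 1 2 3 5 7 11 15 22 29 40 52 70 89 116 146 186 230 288 352 434. r_8(20) = 434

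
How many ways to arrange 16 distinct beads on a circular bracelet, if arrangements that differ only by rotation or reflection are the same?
(16-1)!/2 = 1307674368000/2 = 653837184000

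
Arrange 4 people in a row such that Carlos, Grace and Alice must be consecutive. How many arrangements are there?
Treat the 3 as one block: (4-3+1)! × 3! = 2 × 6 = 12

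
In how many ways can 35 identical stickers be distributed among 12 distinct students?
C(35+12-1, 12-1) = C(46, 11) = 13340783196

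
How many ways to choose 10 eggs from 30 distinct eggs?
C(30,10) = 30!/(10!×20!) = 30045015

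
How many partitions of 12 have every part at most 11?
Let r_j(i) = number of partitions of i into parts ≤ j, for i = 0..12. r_1(i) = 1 for all i; r_j(i) = r_{j-1}(i) + r_j(i-j). Rows j = 2..11: ≤2: 1 1 2 2 3 3 4 4 5 5 6 6 7; ≤3: 1 1 2 3 4 5 7 8 10 12 14 16 19; ≤4: 1 1 2 3 5 6 9 11 15 18 23 27 34; ≤5: 1 1 2 3 5 7 10 13 18 23 30 37 47; ≤6: 1 1 2 3 5 7 11 14 20 26 35 44 58; ≤7: 1 1 2 3 5 7 11 15 21 28 38 49 65; ≤8: 1 1 2 3 5 7 11 15 22 29 40 52 70; ≤9: 1 1 2 3 5 7 11 15 22 30 41 54 73; ≤10: 1 1 2 3 5 7 11 15 22 30 42 55 75; ≤11: 1 1 2 3 5 7 11 15 22 30 42 56 76. r_11(12) = 76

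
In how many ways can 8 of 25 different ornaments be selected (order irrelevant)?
C(25,8) = 25!/(8!×17!) = 1081575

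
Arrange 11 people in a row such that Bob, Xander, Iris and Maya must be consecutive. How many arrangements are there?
Treat the 4 as one block: (11-4+1)! × 4! = 40320 × 24 = 967680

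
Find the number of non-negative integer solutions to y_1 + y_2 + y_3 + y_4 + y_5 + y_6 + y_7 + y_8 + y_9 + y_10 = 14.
C(14+10-1, 10-1) = C(23, 9) = 817190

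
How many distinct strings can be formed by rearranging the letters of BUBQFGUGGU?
10! / (2! × 3! × 3! × 1! × 1!) = 50400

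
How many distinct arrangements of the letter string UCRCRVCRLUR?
11! / (3! × 1! × 1! × 2! × 4!) = 138600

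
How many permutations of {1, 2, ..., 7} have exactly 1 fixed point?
Choose the 1 fixed point C(7,1) = 7, derange the rest: !6 = Σ_{j=0}^{6} (-1)^j·6!/j! = 720 - 720 + 360 - 120 + 30 - 6 + 1 = 265. Product = 7 × 265 = 1855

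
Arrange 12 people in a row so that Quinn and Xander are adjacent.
Treat as block: (12-1)! × 2! = 39916800 × 2 = 79833600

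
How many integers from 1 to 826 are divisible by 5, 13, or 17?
⌊826/5⌋+⌊826/13⌋+⌊826/17⌋ - ⌊826/65⌋-⌊826/85⌋-⌊826/221⌋ + ⌊826/1105⌋ = 165+63+48 - 12-9-3 + 0 = 252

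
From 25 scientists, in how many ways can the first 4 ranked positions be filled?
P(25,4) = 25!/(25-4)! = 303600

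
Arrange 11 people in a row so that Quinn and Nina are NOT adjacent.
Total - adjacent = 11! - (11-1)!×2 = 39916800 - 7257600 = 32659200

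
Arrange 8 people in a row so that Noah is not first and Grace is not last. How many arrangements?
By inclusion-exclusion: 8! - 2×(8-1)! + (8-2)! = 40320 - 10080 + 720 = 30960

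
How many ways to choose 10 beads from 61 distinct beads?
C(61,10) = 61!/(10!×51!) = 90177170226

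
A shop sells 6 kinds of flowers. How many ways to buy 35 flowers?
C(35+6-1, 6-1) = C(40, 5) = 658008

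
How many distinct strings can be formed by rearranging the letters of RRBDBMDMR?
9! / (3! × 2! × 2! × 2!) = 7560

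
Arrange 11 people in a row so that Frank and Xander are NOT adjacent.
Total - adjacent = 11! - (11-1)!×2 = 39916800 - 7257600 = 32659200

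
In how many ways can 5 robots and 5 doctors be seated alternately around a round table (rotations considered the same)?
Fix one of the robots: (5-1)! ways for the remaining robots, × 5! ways for the doctors = 24 × 120 = 2880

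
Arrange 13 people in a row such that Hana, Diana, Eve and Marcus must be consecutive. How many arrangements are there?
Treat the 4 as one block: (13-4+1)! × 4! = 3628800 × 24 = 87091200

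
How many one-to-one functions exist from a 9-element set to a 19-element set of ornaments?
P(19,9) = 19!/(19-9)! = 33522128640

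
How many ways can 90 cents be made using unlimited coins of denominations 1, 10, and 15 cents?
Coefficient of x^90 in 1/(1-x^1) · 1/(1-x^10) · 1/(1-x^15). Case on j = number of 15-cent coins (j = 0..6); remainder r = 90 - 15j is made from {1,10} in ⌊r/10⌋+1 ways. r = 90, 75, 60, 45, 30, 15, 0 → 10 + 8 + 7 + 5 + 4 + 2 + 1 = 37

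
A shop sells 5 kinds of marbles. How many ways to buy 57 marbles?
C(57+5-1, 5-1) = C(61, 4) = 521855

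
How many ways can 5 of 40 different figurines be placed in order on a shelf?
P(40,5) = 40!/(40-5)! = 78960960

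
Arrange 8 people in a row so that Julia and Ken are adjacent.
Treat as block: (8-1)! × 2! = 5040 × 2 = 10080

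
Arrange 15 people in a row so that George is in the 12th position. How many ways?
Fix one position: (15-1)! = 87178291200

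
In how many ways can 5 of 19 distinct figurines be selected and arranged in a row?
P(19,5) = 19!/(19-5)! = 1395360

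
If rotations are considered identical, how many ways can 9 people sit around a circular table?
Circular: fix one position, arrange the rest. (9-1)! = 40320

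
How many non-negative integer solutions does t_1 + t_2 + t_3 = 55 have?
C(55+3-1, 3-1) = C(57, 2) = 1596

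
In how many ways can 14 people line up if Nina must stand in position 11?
Fix one position: (14-1)! = 6227020800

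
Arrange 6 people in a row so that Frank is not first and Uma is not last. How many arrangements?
By inclusion-exclusion: 6! - 2×(6-1)! + (6-2)! = 720 - 240 + 24 = 504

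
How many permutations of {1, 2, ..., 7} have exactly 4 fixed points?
Choose the 4 fixed points C(7,4) = 35, derange the rest: !3 = Σ_{j=0}^{3} (-1)^j·3!/j! = 6 - 6 + 3 - 1 = 2. Product = 35 × 2 = 70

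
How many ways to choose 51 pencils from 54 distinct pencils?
C(54,51) = 54!/(51!×3!) = 24804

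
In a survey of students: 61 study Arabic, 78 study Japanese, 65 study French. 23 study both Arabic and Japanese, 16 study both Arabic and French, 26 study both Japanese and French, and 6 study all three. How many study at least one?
|A∪B∪C| = 61+78+65-23-16-26+6 = 145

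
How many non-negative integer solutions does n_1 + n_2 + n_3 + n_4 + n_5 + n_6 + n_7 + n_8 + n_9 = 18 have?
C(18+9-1, 9-1) = C(26, 8) = 1562275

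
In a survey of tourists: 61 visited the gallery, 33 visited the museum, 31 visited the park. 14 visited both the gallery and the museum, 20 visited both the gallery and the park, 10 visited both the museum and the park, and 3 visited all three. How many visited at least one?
|A∪B∪C| = 61+33+31-14-20-10+3 = 84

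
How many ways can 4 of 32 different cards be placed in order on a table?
P(32,4) = 32!/(32-4)! = 863040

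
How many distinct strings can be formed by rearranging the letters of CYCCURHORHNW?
12! / (1! × 2! × 1! × 1! × 3! × 1! × 2! × 1!) = 19958400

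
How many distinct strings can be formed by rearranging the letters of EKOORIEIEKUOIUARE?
17! / (2! × 3! × 1! × 2! × 2! × 3! × 4!) = 51459408000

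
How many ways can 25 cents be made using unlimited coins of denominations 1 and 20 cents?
Coefficient of x^25 in 1/(1-x^1) · 1/(1-x^20). Use j coins of 20 for j = 0..⌊25/20⌋ = 1, the rest in 1s: 1 + 1 = 2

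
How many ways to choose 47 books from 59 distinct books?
C(59,47) = 59!/(47!×12!) = 1119487075980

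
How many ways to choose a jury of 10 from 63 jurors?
C(63,10) = 63!/(10!×53!) = 127805525001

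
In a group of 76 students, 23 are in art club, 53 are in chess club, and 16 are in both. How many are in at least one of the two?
|A∪B| = |A| + |B| - |A∩B| = 23 + 53 - 16 = 60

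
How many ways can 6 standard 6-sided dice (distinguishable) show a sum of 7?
Coefficient of x^7 in (x + x² + ... + x^6)^6. By inclusion-exclusion on dice exceeding 6: Σ_j (-1)^j C(6,j)·C(7-1-6j, 5) = C(6,0)·C(6,5) = 1·6 = 6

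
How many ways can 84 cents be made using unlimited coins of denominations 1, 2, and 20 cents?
Coefficient of x^84 in 1/(1-x^1) · 1/(1-x^2) · 1/(1-x^20). Case on j = number of 20-cent coins (j = 0..4); remainder r = 84 - 20j is made from {1,2} in ⌊r/2⌋+1 ways. r = 84, 64, 44, 24, 4 → 43 + 33 + 23 + 13 + 3 = 115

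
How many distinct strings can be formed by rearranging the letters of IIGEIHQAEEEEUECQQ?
17! / (1! × 1! × 3! × 6! × 1! × 1! × 1! × 3!) = 13722508800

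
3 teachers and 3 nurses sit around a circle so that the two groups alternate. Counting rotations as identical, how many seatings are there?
Fix one of the teachers: (3-1)! ways for the remaining teachers, × 3! ways for the nurses = 2 × 6 = 12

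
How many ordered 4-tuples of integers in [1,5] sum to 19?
Coefficient of x^19 in (x + x² + ... + x^5)^4. By inclusion-exclusion on dice exceeding 5: Σ_j (-1)^j C(4,j)·C(19-1-5j, 3) = C(4,0)·C(18,3) - C(4,1)·C(13,3) + C(4,2)·C(8,3) - C(4,3)·C(3,3) = 1·816 - 4·286 + 6·56 - 4·1 = 4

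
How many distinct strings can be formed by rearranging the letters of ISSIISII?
8! / (5! × 3!) = 56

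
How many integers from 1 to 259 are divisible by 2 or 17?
⌊259/2⌋ + ⌊259/17⌋ - ⌊259/34⌋ = 129 + 15 - 7 = 137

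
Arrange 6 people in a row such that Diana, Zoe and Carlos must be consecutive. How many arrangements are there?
Treat the 3 as one block: (6-3+1)! × 3! = 24 × 6 = 144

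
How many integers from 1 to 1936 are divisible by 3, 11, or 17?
⌊1936/3⌋+⌊1936/11⌋+⌊1936/17⌋ - ⌊1936/33⌋-⌊1936/51⌋-⌊1936/187⌋ + ⌊1936/561⌋ = 645+176+113 - 58-37-10 + 3 = 832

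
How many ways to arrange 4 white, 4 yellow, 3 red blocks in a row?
11! / (4! × 4! × 3!) = 11550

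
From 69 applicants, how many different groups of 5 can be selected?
C(69,5) = 69!/(5!×64!) = 11238513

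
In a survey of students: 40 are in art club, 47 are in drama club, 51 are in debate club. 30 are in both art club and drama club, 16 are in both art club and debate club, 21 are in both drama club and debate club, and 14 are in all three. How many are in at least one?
|A∪B∪C| = 40+47+51-30-16-21+14 = 85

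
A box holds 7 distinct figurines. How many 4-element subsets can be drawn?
C(7,4) = 7!/(4!×3!) = 35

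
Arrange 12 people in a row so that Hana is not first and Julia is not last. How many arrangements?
By inclusion-exclusion: 12! - 2×(12-1)! + (12-2)! = 479001600 - 79833600 + 3628800 = 402796800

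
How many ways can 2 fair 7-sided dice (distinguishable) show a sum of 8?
Coefficient of x^8 in (x + x² + ... + x^7)^2. By inclusion-exclusion on dice exceeding 7: Σ_j (-1)^j C(2,j)·C(8-1-7j, 1) = C(2,0)·C(7,1) = 1·7 = 7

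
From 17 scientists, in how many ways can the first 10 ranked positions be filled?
P(17,10) = 17!/(17-10)! = 70572902400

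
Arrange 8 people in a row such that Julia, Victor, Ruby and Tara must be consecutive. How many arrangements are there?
Treat the 4 as one block: (8-4+1)! × 4! = 120 × 24 = 2880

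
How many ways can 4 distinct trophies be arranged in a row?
4! = 24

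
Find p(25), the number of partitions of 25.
Pentagonal recurrence p(n) = p(n-1) + p(n-2) - p(n-5) - p(n-7) + p(n-12) + p(n-15) - ... gives p(0..24) = 1, 1, 2, 3, 5, 7, 11, 15, 22, 30, 42, 56, 77, 101, 135, 176, 231, 297, 385, 490, 627, 792, 1002, 1255, 1575. p(25) = p(24) + p(23) - p(20) - p(18) + p(13) + p(10) - p(3) = 1575 + 1255 - 627 - 385 + 101 + 42 - 3 = 1958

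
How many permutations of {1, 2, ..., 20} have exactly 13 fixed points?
Choose the 13 fixed points C(20,13) = 77520, derange the rest: !7 = Σ_{j=0}^{7} (-1)^j·7!/j! = 5040 - 5040 + 2520 - 840 + 210 - 42 + 7 - 1 = 1854. Product = 77520 × 1854 = 143722080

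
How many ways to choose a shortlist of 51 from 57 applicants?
C(57,51) = 57!/(51!×6!) = 36288252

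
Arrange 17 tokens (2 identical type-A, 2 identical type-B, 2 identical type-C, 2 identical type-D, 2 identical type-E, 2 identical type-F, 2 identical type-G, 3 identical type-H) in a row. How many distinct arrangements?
17! / (2! × 2! × 2! × 2! × 2! × 2! × 2! × 3!) = 463134672000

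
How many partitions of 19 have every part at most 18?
Let r_j(i) = number of partitions of i into parts ≤ j, for i = 0..19. r_1(i) = 1 for all i; r_j(i) = r_{j-1}(i) + r_j(i-j). Rows j = 2..18: ≤2: 1 1 2 2 3 3 4 4 5 5 6 6 7 7 8 8 9 9 10 10; ≤3: 1 1 2 3 4 5 7 8 10 12 14 16 19 21 24 27 30 33 37 40; ≤4: 1 1 2 3 5 6 9 11 15 18 23 27 34 39 47 54 64 72 84 94; ≤5: 1 1 2 3 5 7 10 13 18 23 30 37 47 57 70 84 101 119 141 164; ≤6: 1 1 2 3 5 7 11 14 20 26 35 44 58 71 90 110 136 163 199 235; ≤7: 1 1 2 3 5 7 11 15 21 28 38 49 65 82 105 131 164 201 248 300; ≤8: 1 1 2 3 5 7 11 15 22 29 40 52 70 89 116 146 186 230 288 352; ≤9: 1 1 2 3 5 7 11 15 22 30 41 54 73 94 123 157 201 252 318 393; ≤10: 1 1 2 3 5 7 11 15 22 30 42 55 75 97 128 164 212 267 340 423; ≤11: 1 1 2 3 5 7 11 15 22 30 42 56 76 99 131 169 219 278 355 445; ≤12: 1 1 2 3 5 7 11 15 22 30 42 56 77 100 133 172 224 285 366 460; ≤13: 1 1 2 3 5 7 11 15 22 30 42 56 77 101 134 174 227 290 373 471; ≤14: 1 1 2 3 5 7 11 15 22 30 42 56 77 101 135 175 229 293 378 478; ≤15: 1 1 2 3 5 7 11 15 22 30 42 56 77 101 135 176 230 295 381 483; ≤16: 1 1 2 3 5 7 11 15 22 30 42 56 77 101 135 176 231 296 383 486; ≤17: 1 1 2 3 5 7 11 15 22 30 42 56 77 101 135 176 231 297 384 488; ≤18: 1 1 2 3 5 7 11 15 22 30 42 56 77 101 135 176 231 297 385 489. r_18(19) = 489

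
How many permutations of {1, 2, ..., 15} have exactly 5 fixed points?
Choose the 5 fixed points C(15,5) = 3003, derange the rest: !10 = Σ_{j=0}^{10} (-1)^j·10!/j! = 3628800 - 3628800 + 1814400 - 604800 + 151200 - 30240 + 5040 - 720 + 90 - 10 + 1 = 1334961. Product = 3003 × 1334961 = 4008887883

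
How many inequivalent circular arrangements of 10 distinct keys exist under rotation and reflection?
(10-1)!/2 = 362880/2 = 181440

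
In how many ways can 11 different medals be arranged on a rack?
11! = 39916800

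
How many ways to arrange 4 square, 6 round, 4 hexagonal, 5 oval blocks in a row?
19! / (4! × 6! × 4! × 5!) = 2444321880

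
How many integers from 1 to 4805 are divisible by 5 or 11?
⌊4805/5⌋ + ⌊4805/11⌋ - ⌊4805/55⌋ = 961 + 436 - 87 = 1310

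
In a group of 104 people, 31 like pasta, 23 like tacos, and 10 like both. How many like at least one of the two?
|A∪B| = |A| + |B| - |A∩B| = 31 + 23 - 10 = 44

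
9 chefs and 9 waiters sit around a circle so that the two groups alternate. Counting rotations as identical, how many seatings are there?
Fix one of the chefs: (9-1)! ways for the remaining chefs, × 9! ways for the waiters = 40320 × 362880 = 14631321600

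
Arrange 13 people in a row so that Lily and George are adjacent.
Treat as block: (13-1)! × 2! = 479001600 × 2 = 958003200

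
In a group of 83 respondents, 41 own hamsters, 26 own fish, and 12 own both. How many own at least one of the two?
|A∪B| = |A| + |B| - |A∩B| = 41 + 26 - 12 = 55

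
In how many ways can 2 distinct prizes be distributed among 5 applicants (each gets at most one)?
P(5,2) = 5!/(5-2)! = 20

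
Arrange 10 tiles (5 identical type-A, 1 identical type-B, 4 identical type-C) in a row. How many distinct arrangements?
10! / (5! × 1! × 4!) = 1260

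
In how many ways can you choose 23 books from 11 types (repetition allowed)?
C(23+11-1, 11-1) = C(33, 10) = 92561040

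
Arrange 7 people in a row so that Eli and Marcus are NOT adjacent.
Total - adjacent = 7! - (7-1)!×2 = 5040 - 1440 = 3600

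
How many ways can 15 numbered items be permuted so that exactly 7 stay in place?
Choose the 7 fixed points C(15,7) = 6435, derange the rest: !8 = Σ_{j=0}^{8} (-1)^j·8!/j! = 40320 - 40320 + 20160 - 6720 + 1680 - 336 + 56 - 8 + 1 = 14833. Product = 6435 × 14833 = 95450355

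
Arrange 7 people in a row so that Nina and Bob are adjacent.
Treat as block: (7-1)! × 2! = 720 × 2 = 1440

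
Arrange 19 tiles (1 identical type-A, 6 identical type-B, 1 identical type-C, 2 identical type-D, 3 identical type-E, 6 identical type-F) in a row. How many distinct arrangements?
19! / (1! × 6! × 1! × 2! × 3! × 6!) = 19554575040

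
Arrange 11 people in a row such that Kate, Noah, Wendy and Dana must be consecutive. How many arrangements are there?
Treat the 4 as one block: (11-4+1)! × 4! = 40320 × 24 = 967680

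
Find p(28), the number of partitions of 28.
Pentagonal recurrence p(n) = p(n-1) + p(n-2) - p(n-5) - p(n-7) + p(n-12) + p(n-15) - ... gives p(0..27) = 1, 1, 2, 3, 5, 7, 11, 15, 22, 30, 42, 56, 77, 101, 135, 176, 231, 297, 385, 490, 627, 792, 1002, 1255, 1575, 1958, 2436, 3010. p(28) = p(27) + p(26) - p(23) - p(21) + p(16) + p(13) - p(6) - p(2) = 3010 + 2436 - 1255 - 792 + 231 + 101 - 11 - 2 = 3718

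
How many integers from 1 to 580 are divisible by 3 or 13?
⌊580/3⌋ + ⌊580/13⌋ - ⌊580/39⌋ = 193 + 44 - 14 = 223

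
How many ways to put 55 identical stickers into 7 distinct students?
C(55+7-1, 7-1) = C(61, 6) = 55525372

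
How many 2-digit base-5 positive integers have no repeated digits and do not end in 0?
Last digit: 4 nonzero choices. First digit: 3 (nonzero, ≠last). Middle 0: P(3,0) = 1. Total = 12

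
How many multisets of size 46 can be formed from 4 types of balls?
C(46+4-1, 4-1) = C(49, 3) = 18424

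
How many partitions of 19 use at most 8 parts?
By conjugation, equals partitions of 19 into parts ≤ 8. Let r_j(i) = number of partitions of i into parts ≤ j, for i = 0..19. r_1(i) = 1 for all i; r_j(i) = r_{j-1}(i) + r_j(i-j). Rows j = 2..8: ≤2: 1 1 2 2 3 3 4 4 5 5 6 6 7 7 8 8 9 9 10 10; ≤3: 1 1 2 3 4 5 7 8 10 12 14 16 19 21 24 27 30 33 37 40; ≤4: 1 1 2 3 5 6 9 11 15 18 23 27 34 39 47 54 64 72 84 94; ≤5: 1 1 2 3 5 7 10 13 18 23 30 37 47 57 70 84 101 119 141 164; ≤6: 1 1 2 3 5 7 11 14 20 26 35 44 58 71 90 110 136 163 199 235; ≤7: 1 1 2 3 5 7 11 15 21 28 38 49 65 82 105 131 164 201 248 300; ≤8: 1 1 2 3 5 7 11 15 22 29 40 52 70 89 116 146 186 230 288 352. r_8(19) = 352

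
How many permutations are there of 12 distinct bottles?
12! = 479001600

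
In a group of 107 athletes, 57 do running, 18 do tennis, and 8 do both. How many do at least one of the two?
|A∪B| = |A| + |B| - |A∩B| = 57 + 18 - 8 = 67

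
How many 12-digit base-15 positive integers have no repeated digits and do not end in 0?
Last digit: 14 nonzero choices. First digit: 13 (nonzero, ≠last). Middle 10: P(13,10) = 1037836800. Total = 188886297600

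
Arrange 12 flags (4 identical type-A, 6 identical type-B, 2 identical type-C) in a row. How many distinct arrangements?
12! / (4! × 6! × 2!) = 13860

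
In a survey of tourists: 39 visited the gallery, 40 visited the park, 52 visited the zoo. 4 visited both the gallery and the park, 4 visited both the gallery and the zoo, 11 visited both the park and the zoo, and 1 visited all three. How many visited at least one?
|A∪B∪C| = 39+40+52-4-4-11+1 = 113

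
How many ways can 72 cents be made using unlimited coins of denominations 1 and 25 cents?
Coefficient of x^72 in 1/(1-x^1) · 1/(1-x^25). Use j coins of 25 for j = 0..⌊72/25⌋ = 2, the rest in 1s: 2 + 1 = 3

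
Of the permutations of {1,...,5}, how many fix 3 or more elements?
Exactly j fixed points: C(5,j)·!(5-j); sum over j ≥ 3 (derangement numbers via !m = (m-1)·(!(m-1) + !(m-2)): !0..!2 = 1, 0, 1). Σ_{j=3}^{5} C(5,j)·!(5-j) = C(5,3)·!2 + C(5,4)·!1 + C(5,5)·!0 = 10·1 + 5·0 + 1·1 = 11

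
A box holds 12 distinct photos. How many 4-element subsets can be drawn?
C(12,4) = 12!/(4!×8!) = 495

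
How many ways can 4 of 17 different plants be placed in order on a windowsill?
P(17,4) = 17!/(17-4)! = 57120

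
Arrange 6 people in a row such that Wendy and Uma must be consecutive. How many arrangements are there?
Treat the 2 as one block: (6-2+1)! × 2! = 120 × 2 = 240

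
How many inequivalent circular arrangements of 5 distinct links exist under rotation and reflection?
(5-1)!/2 = 24/2 = 12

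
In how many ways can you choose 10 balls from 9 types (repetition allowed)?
C(10+9-1, 9-1) = C(18, 8) = 43758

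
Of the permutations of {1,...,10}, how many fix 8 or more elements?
Exactly j fixed points: C(10,j)·!(10-j); sum over j ≥ 8 (derangement numbers via !m = (m-1)·(!(m-1) + !(m-2)): !0..!2 = 1, 0, 1). Σ_{j=8}^{10} C(10,j)·!(10-j) = C(10,8)·!2 + C(10,9)·!1 + C(10,10)·!0 = 45·1 + 10·0 + 1·1 = 46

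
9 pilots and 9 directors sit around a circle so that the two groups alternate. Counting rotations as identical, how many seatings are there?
Fix one of the pilots: (9-1)! ways for the remaining pilots, × 9! ways for the directors = 40320 × 362880 = 14631321600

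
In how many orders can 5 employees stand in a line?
5! = 120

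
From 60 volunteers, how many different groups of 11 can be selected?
C(60,11) = 60!/(11!×49!) = 342700125300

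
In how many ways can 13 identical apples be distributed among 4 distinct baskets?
C(13+4-1, 4-1) = C(16, 3) = 560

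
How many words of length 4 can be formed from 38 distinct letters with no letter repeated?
P(38,4) = 38!/(38-4)! = 1771560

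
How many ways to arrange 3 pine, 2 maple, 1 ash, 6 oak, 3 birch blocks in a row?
15! / (3! × 2! × 1! × 6! × 3!) = 25225200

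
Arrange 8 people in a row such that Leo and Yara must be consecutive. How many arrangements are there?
Treat the 2 as one block: (8-2+1)! × 2! = 5040 × 2 = 10080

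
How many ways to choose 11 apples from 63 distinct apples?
C(63,11) = 63!/(11!×52!) = 615790256823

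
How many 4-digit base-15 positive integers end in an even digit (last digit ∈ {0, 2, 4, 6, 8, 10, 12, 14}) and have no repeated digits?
Last∈{0,2,4,6,8,10,12,14}. Last=0: 2184. Last nonzero: 7×13×P(13,2) = 14196. Total = 16380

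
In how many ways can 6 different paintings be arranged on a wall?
6! = 720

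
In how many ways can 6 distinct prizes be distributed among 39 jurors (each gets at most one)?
P(39,6) = 39!/(39-6)! = 2349088560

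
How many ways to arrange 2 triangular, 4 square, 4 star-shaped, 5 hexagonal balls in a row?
15! / (2! × 4! × 4! × 5!) = 9459450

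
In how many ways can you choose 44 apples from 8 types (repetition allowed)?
C(44+8-1, 8-1) = C(51, 7) = 115775100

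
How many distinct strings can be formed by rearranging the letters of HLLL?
4! / (3! × 1!) = 4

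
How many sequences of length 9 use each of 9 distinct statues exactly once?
9! = 362880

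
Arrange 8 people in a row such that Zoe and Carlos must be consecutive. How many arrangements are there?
Treat the 2 as one block: (8-2+1)! × 2! = 5040 × 2 = 10080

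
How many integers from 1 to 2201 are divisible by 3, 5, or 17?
⌊2201/3⌋+⌊2201/5⌋+⌊2201/17⌋ - ⌊2201/15⌋-⌊2201/51⌋-⌊2201/85⌋ + ⌊2201/255⌋ = 733+440+129 - 146-43-25 + 8 = 1096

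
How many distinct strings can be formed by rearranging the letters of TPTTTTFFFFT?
11! / (6! × 4! × 1!) = 2310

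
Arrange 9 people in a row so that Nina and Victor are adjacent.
Treat as block: (9-1)! × 2! = 40320 × 2 = 80640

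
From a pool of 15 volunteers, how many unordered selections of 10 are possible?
C(15,10) = 15!/(10!×5!) = 3003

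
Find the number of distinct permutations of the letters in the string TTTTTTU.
7! / (6! × 1!) = 7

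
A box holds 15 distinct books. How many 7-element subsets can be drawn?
C(15,7) = 15!/(7!×8!) = 6435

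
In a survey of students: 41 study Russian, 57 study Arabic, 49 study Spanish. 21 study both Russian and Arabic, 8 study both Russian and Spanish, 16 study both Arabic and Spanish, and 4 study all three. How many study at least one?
|A∪B∪C| = 41+57+49-21-8-16+4 = 106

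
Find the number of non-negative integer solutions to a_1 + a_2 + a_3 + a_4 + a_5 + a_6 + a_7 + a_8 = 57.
C(57+8-1, 8-1) = C(64, 7) = 621216192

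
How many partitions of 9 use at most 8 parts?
By conjugation, equals partitions of 9 into parts ≤ 8. Let r_j(i) = number of partitions of i into parts ≤ j, for i = 0..9. r_1(i) = 1 for all i; r_j(i) = r_{j-1}(i) + r_j(i-j). Rows j = 2..8: ≤2: 1 1 2 2 3 3 4 4 5 5; ≤3: 1 1 2 3 4 5 7 8 10 12; ≤4: 1 1 2 3 5 6 9 11 15 18; ≤5: 1 1 2 3 5 7 10 13 18 23; ≤6: 1 1 2 3 5 7 11 14 20 26; ≤7: 1 1 2 3 5 7 11 15 21 28; ≤8: 1 1 2 3 5 7 11 15 22 29. r_8(9) = 29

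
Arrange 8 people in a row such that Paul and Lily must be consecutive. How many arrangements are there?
Treat the 2 as one block: (8-2+1)! × 2! = 5040 × 2 = 10080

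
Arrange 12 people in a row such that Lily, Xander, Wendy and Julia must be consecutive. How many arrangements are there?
Treat the 4 as one block: (12-4+1)! × 4! = 362880 × 24 = 8709120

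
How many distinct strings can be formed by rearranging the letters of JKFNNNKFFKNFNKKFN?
17! / (6! × 5! × 1! × 5!) = 34306272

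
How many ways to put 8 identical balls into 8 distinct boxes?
C(8+8-1, 8-1) = C(15, 7) = 6435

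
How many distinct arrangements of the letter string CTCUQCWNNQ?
10! / (2! × 2! × 1! × 3! × 1! × 1!) = 151200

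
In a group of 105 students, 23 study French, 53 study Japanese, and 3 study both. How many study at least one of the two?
|A∪B| = |A| + |B| - |A∩B| = 23 + 53 - 3 = 73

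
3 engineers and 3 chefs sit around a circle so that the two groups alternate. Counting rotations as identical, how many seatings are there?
Fix one of the engineers: (3-1)! ways for the remaining engineers, × 3! ways for the chefs = 2 × 6 = 12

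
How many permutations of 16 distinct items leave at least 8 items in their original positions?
Exactly j fixed points: C(16,j)·!(16-j); sum over j ≥ 8 (derangement numbers via !m = (m-1)·(!(m-1) + !(m-2)): !0..!8 = 1, 0, 1, 2, 9, 44, 265, 1854, 14833). Σ_{j=8}^{16} C(16,j)·!(16-j) = C(16,8)·!8 + C(16,9)·!7 + C(16,10)·!6 + C(16,11)·!5 + C(16,12)·!4 + C(16,13)·!3 + C(16,14)·!2 + C(16,15)·!1 + C(16,16)·!0 = 12870·14833 + 11440·1854 + 8008·265 + 4368·44 + 1820·9 + 560·2 + 120·1 + 16·0 + 1·1 = 214442403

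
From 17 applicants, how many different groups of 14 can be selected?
C(17,14) = 17!/(14!×3!) = 680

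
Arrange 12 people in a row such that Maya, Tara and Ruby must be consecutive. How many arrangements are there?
Treat the 3 as one block: (12-3+1)! × 3! = 3628800 × 6 = 21772800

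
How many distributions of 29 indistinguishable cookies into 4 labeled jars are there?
C(29+4-1, 4-1) = C(32, 3) = 4960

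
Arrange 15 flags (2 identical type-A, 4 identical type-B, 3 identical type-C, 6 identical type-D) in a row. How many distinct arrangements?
15! / (2! × 4! × 3! × 6!) = 6306300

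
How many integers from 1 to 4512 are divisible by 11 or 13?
⌊4512/11⌋ + ⌊4512/13⌋ - ⌊4512/143⌋ = 410 + 347 - 31 = 726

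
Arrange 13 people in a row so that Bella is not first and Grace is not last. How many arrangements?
By inclusion-exclusion: 13! - 2×(13-1)! + (13-2)! = 6227020800 - 958003200 + 39916800 = 5308934400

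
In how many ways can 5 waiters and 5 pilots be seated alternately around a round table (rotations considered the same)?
Fix one of the waiters: (5-1)! ways for the remaining waiters, × 5! ways for the pilots = 24 × 120 = 2880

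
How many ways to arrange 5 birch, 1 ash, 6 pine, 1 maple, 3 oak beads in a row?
16! / (5! × 1! × 6! × 1! × 3!) = 40360320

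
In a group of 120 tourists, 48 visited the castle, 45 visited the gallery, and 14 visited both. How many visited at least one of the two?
|A∪B| = |A| + |B| - |A∩B| = 48 + 45 - 14 = 79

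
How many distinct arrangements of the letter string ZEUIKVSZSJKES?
13! / (3! × 2! × 1! × 2! × 1! × 2! × 1! × 1!) = 129729600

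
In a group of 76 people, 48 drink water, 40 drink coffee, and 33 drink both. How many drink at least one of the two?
|A∪B| = |A| + |B| - |A∩B| = 48 + 40 - 33 = 55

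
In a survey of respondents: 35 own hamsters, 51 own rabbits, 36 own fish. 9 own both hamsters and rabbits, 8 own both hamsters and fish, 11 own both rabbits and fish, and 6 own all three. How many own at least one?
|A∪B∪C| = 35+51+36-9-8-11+6 = 100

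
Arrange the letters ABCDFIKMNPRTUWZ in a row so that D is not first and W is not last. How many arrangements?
By inclusion-exclusion: 15! - 2×(15-1)! + (15-2)! = 1307674368000 - 174356582400 + 6227020800 = 1139544806400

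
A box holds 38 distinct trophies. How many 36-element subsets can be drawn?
C(38,36) = 38!/(36!×2!) = 703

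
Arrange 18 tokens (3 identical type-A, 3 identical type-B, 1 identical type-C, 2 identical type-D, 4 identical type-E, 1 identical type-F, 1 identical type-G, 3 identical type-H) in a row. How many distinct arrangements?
18! / (3! × 3! × 1! × 2! × 4! × 1! × 1! × 3!) = 617512896000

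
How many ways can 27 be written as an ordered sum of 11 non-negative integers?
C(27+11-1, 11-1) = C(37, 10) = 348330136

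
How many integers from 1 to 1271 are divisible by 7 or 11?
⌊1271/7⌋ + ⌊1271/11⌋ - ⌊1271/77⌋ = 181 + 115 - 16 = 280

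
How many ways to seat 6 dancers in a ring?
Circular: fix one position, arrange the rest. (6-1)! = 120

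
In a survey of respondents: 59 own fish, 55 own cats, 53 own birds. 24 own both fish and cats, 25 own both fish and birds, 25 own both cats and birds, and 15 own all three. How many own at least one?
|A∪B∪C| = 59+55+53-24-25-25+15 = 108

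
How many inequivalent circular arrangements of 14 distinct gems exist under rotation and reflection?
(14-1)!/2 = 6227020800/2 = 3113510400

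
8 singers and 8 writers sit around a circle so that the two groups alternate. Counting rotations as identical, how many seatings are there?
Fix one of the singers: (8-1)! ways for the remaining singers, × 8! ways for the writers = 5040 × 40320 = 203212800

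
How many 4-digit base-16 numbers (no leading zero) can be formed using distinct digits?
First digit: 15 choices (nonzero). Then descending: 15 × 15 × 14 × 13 = 40950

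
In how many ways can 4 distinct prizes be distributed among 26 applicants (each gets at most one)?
P(26,4) = 26!/(26-4)! = 358800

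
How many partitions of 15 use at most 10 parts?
By conjugation, equals partitions of 15 into parts ≤ 10. Let r_j(i) = number of partitions of i into parts ≤ j, for i = 0..15. r_1(i) = 1 for all i; r_j(i) = r_{j-1}(i) + r_j(i-j). Rows j = 2..10: ≤2: 1 1 2 2 3 3 4 4 5 5 6 6 7 7 8 8; ≤3: 1 1 2 3 4 5 7 8 10 12 14 16 19 21 24 27; ≤4: 1 1 2 3 5 6 9 11 15 18 23 27 34 39 47 54; ≤5: 1 1 2 3 5 7 10 13 18 23 30 37 47 57 70 84; ≤6: 1 1 2 3 5 7 11 14 20 26 35 44 58 71 90 110; ≤7: 1 1 2 3 5 7 11 15 21 28 38 49 65 82 105 131; ≤8: 1 1 2 3 5 7 11 15 22 29 40 52 70 89 116 146; ≤9: 1 1 2 3 5 7 11 15 22 30 41 54 73 94 123 157; ≤10: 1 1 2 3 5 7 11 15 22 30 42 55 75 97 128 164. r_10(15) = 164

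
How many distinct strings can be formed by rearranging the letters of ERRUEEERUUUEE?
13! / (3! × 6! × 4!) = 60060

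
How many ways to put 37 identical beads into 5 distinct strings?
C(37+5-1, 5-1) = C(41, 4) = 101270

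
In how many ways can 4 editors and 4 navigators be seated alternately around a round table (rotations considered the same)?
Fix one of the editors: (4-1)! ways for the remaining editors, × 4! ways for the navigators = 6 × 24 = 144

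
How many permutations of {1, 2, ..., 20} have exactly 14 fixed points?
Choose the 14 fixed points C(20,14) = 38760, derange the rest: !6 = Σ_{j=0}^{6} (-1)^j·6!/j! = 720 - 720 + 360 - 120 + 30 - 6 + 1 = 265. Product = 38760 × 265 = 10271400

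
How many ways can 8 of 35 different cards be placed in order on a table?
P(35,8) = 35!/(35-8)! = 948964262400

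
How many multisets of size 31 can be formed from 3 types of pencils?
C(31+3-1, 3-1) = C(33, 2) = 528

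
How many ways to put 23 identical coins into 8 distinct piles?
C(23+8-1, 8-1) = C(30, 7) = 2035800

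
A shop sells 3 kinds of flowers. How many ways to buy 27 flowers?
C(27+3-1, 3-1) = C(29, 2) = 406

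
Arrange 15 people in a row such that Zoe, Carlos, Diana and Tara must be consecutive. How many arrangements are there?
Treat the 4 as one block: (15-4+1)! × 4! = 479001600 × 24 = 11496038400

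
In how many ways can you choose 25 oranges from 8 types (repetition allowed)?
C(25+8-1, 8-1) = C(32, 7) = 3365856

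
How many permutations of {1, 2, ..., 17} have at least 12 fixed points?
Exactly j fixed points: C(17,j)·!(17-j); sum over j ≥ 12 (derangement numbers via !m = (m-1)·(!(m-1) + !(m-2)): !0..!5 = 1, 0, 1, 2, 9, 44). Σ_{j=12}^{17} C(17,j)·!(17-j) = C(17,12)·!5 + C(17,13)·!4 + C(17,14)·!3 + C(17,15)·!2 + C(17,16)·!1 + C(17,17)·!0 = 6188·44 + 2380·9 + 680·2 + 136·1 + 17·0 + 1·1 = 295189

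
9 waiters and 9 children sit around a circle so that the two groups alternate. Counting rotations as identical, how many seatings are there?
Fix one of the waiters: (9-1)! ways for the remaining waiters, × 9! ways for the children = 40320 × 362880 = 14631321600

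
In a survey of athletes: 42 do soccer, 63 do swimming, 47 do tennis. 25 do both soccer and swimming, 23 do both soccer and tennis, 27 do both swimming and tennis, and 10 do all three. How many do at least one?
|A∪B∪C| = 42+63+47-25-23-27+10 = 87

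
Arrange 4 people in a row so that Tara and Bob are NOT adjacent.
Total - adjacent = 4! - (4-1)!×2 = 24 - 12 = 12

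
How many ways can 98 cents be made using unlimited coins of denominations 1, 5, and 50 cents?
Coefficient of x^98 in 1/(1-x^1) · 1/(1-x^5) · 1/(1-x^50). Case on j = number of 50-cent coins (j = 0..1); remainder r = 98 - 50j is made from {1,5} in ⌊r/5⌋+1 ways. r = 98, 48 → 20 + 10 = 30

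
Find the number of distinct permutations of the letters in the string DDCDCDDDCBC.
11! / (6! × 4! × 1!) = 2310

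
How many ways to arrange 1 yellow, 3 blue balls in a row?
4! / (1! × 3!) = 4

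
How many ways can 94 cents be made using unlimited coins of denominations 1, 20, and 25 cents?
Coefficient of x^94 in 1/(1-x^1) · 1/(1-x^20) · 1/(1-x^25). Case on j = number of 25-cent coins (j = 0..3); remainder r = 94 - 25j is made from {1,20} in ⌊r/20⌋+1 ways. r = 94, 69, 44, 19 → 5 + 4 + 3 + 1 = 13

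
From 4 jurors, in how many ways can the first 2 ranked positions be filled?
P(4,2) = 4!/(4-2)! = 12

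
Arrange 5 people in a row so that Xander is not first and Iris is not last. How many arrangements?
By inclusion-exclusion: 5! - 2×(5-1)! + (5-2)! = 120 - 48 + 6 = 78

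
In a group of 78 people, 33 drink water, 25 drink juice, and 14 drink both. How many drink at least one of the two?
|A∪B| = |A| + |B| - |A∩B| = 33 + 25 - 14 = 44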